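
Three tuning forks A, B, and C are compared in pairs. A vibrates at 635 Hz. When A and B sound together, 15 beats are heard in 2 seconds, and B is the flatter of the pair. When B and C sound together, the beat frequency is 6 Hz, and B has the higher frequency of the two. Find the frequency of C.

A–B: Beat frequency = 15/2 = 7.5 Hz.
B is below A, so f_B = 635 − 7.5 = 627.5 Hz.
C is below B, so f_C = 627.5 − 6 = 621.5 Hz.

621.5 Hz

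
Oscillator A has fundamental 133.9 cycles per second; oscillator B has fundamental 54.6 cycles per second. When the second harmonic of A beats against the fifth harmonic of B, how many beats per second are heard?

Second harmonic of the first: 2·133.9 = 267.8 Hz.
Fifth harmonic of the second: 5·54.6 = 273.0 Hz.
f_beat = |267.8 − 273.0| = 5.2 Hz.

5.2 Hz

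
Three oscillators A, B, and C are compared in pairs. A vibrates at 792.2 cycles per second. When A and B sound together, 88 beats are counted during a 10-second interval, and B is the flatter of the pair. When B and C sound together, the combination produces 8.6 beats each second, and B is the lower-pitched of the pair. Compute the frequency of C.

A–B: Beat frequency = 88/10 = 8.8 Hz.
B is below A, so f_B = 792.2 − 8.8 = 783.4 Hz.
C is above B, so f_C = 783.4 + 8.6 = 792 Hz.

792 Hz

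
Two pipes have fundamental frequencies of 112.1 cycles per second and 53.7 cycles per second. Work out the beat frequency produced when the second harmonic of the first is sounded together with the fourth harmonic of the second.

Second harmonic of the first: 2·112.1 = 224.2 Hz.
Fourth harmonic of the second: 4·53.7 = 214.8 Hz.
f_beat = |224.2 − 214.8| = 9.4 Hz.

9.4 Hz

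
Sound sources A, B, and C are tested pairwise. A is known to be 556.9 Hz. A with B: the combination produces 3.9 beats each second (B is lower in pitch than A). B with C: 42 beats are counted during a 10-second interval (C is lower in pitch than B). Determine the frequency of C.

548.8 Hz

B is below A, so f_B = 556.9 − 3.9 = 553 Hz.
B–C: Beat frequency = 42/10 = 4.2 Hz.
C is below B, so f_C = 553 − 4.2 = 548.8 Hz.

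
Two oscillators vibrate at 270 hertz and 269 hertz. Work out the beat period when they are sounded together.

1.000 s

f_beat = |270 − 269| = 1 Hz.
Beat period T = 1 / f_beat = 1 / 1 s.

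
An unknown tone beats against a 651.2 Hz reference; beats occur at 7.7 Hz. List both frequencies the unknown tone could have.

|f − 651.2| = 7.7, so f = 651.2 ± 7.7.

643.5 Hz or 658.9 Hz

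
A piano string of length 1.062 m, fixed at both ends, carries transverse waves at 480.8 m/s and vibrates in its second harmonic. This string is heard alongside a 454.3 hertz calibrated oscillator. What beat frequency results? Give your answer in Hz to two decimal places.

For a string fixed at both ends, f_n = n·v/(2L) = 2·480.8/(2·1.062) = 452.7307 Hz.
f_beat = |452.7307 − 454.3| = 1.57 Hz.

1.57 Hz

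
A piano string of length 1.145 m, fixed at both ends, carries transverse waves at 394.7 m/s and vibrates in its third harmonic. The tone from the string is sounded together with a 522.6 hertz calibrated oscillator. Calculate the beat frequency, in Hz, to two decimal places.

For a string fixed at both ends, f_n = n·v/(2L) = 3·394.7/(2·1.145) = 517.0742 Hz.
f_beat = |517.0742 − 522.6| = 5.53 Hz.

5.53 Hz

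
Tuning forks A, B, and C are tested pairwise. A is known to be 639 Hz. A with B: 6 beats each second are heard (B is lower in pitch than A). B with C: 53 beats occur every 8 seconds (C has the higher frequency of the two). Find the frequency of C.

B is below A, so f_B = 639 − 6 = 633 Hz.
B–C: Beat frequency = 53/8 = 6.625 Hz.
C is above B, so f_C = 633 + 6.625 = 639.625 Hz.

639.625 Hz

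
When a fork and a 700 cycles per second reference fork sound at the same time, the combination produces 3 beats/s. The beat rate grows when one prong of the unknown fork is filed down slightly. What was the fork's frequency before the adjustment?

703 Hz

|f − 700| = 3, so the fork was at either 697 Hz or 703 Hz.
Filing a prong removes mass and raises the fork's frequency; the adjustment raises the fork's frequency.
The beat rate rose, so the adjustment moved the fork further from 700 Hz — it was already above the reference.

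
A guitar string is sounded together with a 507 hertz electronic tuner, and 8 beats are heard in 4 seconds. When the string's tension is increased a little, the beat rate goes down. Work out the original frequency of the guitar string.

505 Hz

Beat frequency = 8/4 = 2 Hz.
|f − 507| = 2, so the guitar string was at either 505 Hz or 509 Hz.
Higher tension means higher frequency; the adjustment raises the guitar string's frequency.
The beat rate fell, so the adjustment moved the guitar string toward 507 Hz — it must have started below the reference.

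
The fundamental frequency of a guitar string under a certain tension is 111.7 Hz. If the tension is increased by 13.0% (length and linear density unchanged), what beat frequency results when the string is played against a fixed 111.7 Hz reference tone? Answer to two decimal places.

For a string, f ∝ √T, so the new frequency is 111.7·√1.130 = 118.7387 Hz.
f_beat = |118.7387 − 111.7| = 7.04 Hz.

7.04 Hz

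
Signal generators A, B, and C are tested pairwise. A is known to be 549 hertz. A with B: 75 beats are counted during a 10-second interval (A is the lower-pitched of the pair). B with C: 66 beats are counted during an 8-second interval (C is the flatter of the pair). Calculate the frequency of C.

548.25 Hz

A–B: Beat frequency = 75/10 = 7.5 Hz.
B is above A, so f_B = 549 + 7.5 = 556.5 Hz.
B–C: Beat frequency = 66/8 = 8.25 Hz.
C is below B, so f_C = 556.5 − 8.25 = 548.25 Hz.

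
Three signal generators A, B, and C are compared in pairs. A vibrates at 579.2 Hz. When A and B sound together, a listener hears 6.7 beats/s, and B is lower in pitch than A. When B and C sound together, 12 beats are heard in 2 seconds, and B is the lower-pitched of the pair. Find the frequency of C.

B is below A, so f_B = 579.2 − 6.7 = 572.5 Hz.
B–C: Beat frequency = 12/2 = 6 Hz.
C is above B, so f_C = 572.5 + 6 = 578.5 Hz.

578.5 Hz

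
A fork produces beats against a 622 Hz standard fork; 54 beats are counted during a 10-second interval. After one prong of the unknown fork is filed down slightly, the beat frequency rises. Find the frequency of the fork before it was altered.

627.4 Hz

Beat frequency = 54/10 = 5.4 Hz.
|f − 622| = 5.4, so the fork was at either 616.6 Hz or 627.4 Hz.
Filing a prong removes mass and raises the fork's frequency; the adjustment raises the fork's frequency.
The beat rate rose, so the adjustment moved the fork further from 622 Hz — it was already above the reference.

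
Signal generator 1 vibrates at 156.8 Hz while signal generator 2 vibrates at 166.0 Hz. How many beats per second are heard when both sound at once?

9.2 Hz

f_beat = |f₁ − f₂|.
|156.8 − 166.0| = 9.2 Hz.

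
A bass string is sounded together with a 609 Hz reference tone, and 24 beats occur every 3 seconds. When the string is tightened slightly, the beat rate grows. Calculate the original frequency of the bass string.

Beat frequency = 24/3 = 8 Hz.
|f − 609| = 8, so the bass string was at either 601 Hz or 617 Hz.
Increasing tension raises a string's frequency; the adjustment raises the bass string's frequency.
The beat rate rose, so the adjustment moved the bass string further from 609 Hz — it was already above the reference.

617 Hz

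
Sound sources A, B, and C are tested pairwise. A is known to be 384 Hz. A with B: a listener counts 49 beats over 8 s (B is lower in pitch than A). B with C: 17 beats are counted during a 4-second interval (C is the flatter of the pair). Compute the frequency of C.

A–B: Beat frequency = 49/8 = 6.125 Hz.
B is below A, so f_B = 384 − 6.125 = 377.875 Hz.
B–C: Beat frequency = 17/4 = 4.25 Hz.
C is below B, so f_C = 377.875 − 4.25 = 373.625 Hz.

373.625 Hz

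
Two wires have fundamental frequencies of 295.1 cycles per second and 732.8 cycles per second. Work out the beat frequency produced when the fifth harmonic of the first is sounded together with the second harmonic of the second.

9.9 Hz

Fifth harmonic of the first: 5·295.1 = 1475.5 Hz.
Second harmonic of the second: 2·732.8 = 1465.6 Hz.
f_beat = |1475.5 − 1465.6| = 9.9 Hz.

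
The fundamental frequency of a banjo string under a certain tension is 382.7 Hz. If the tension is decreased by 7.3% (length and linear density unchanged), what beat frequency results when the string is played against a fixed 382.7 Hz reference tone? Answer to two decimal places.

14.23 Hz

For a string, f ∝ √T, so the new frequency is 382.7·√0.927 = 368.4668 Hz.
f_beat = |368.4668 − 382.7| = 14.23 Hz.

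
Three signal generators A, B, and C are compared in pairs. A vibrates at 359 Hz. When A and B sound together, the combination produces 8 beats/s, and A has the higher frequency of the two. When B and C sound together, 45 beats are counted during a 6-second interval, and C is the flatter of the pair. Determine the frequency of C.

343.5 Hz

B is below A, so f_B = 359 − 8 = 351 Hz.
B–C: Beat frequency = 45/6 = 7.5 Hz.
C is below B, so f_C = 351 − 7.5 = 343.5 Hz.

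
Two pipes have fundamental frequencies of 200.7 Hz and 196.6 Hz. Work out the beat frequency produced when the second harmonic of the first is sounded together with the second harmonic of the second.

8.2 Hz

Second harmonic of the first: 2·200.7 = 401.4 Hz.
Second harmonic of the second: 2·196.6 = 393.2 Hz.
f_beat = |401.4 − 393.2| = 8.2 Hz.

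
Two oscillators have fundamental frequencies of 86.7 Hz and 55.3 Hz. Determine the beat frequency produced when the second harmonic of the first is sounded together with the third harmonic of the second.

7.5 Hz

Second harmonic of the first: 2·86.7 = 173.4 Hz.
Third harmonic of the second: 3·55.3 = 165.9 Hz.
f_beat = |173.4 − 165.9| = 7.5 Hz.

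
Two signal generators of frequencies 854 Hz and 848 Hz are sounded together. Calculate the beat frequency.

f_beat = |f₁ − f₂|.
|854 − 848| = 6 Hz.

6 Hz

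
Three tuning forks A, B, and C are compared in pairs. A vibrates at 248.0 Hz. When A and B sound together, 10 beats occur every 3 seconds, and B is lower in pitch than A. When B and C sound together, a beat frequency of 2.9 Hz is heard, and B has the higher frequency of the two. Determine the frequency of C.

241.7667 Hz

A–B: Beat frequency = 10/3 = 3.3333 Hz.
B is below A, so f_B = 248.0 − 3.3333 = 244.6667 Hz.
C is below B, so f_C = 244.6667 − 2.9 = 241.7667 Hz.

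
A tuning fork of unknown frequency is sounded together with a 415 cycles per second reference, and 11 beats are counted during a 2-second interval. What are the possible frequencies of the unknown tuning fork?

Beat frequency = 11/2 = 5.5 Hz.
|f − 415| = 5.5, so f = 415 ± 5.5.

409.5 Hz or 420.5 Hz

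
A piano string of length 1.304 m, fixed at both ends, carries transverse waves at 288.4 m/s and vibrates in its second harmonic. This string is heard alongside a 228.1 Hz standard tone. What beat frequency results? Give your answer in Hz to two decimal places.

6.93 Hz

For a string fixed at both ends, f_n = n·v/(2L) = 2·288.4/(2·1.304) = 221.1656 Hz.
f_beat = |221.1656 − 228.1| = 6.93 Hz.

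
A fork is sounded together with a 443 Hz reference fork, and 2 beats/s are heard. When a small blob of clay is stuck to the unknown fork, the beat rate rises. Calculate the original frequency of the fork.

441 Hz

|f − 443| = 2, so the fork was at either 441 Hz or 445 Hz.
Adding mass to a fork lowers its frequency; the adjustment lowers the fork's frequency.
The beat rate rose, so the adjustment moved the fork further from 443 Hz — it was already below the reference.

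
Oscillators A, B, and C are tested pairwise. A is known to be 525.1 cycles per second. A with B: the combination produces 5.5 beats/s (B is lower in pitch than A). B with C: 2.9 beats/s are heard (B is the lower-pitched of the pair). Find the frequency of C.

522.5 Hz

B is below A, so f_B = 525.1 − 5.5 = 519.6 Hz.
C is above B, so f_C = 519.6 + 2.9 = 522.5 Hz.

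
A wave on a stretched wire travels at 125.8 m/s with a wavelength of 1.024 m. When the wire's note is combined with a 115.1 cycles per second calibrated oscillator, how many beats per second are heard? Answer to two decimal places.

Source frequency f = v/λ = 125.8/1.024 = 122.8516 Hz.
f_beat = |122.8516 − 115.1| = 7.75 Hz.

7.75 Hz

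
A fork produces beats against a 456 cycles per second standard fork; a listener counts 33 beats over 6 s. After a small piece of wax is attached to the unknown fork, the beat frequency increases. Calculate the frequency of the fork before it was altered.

450.5 Hz

Beat frequency = 33/6 = 5.5 Hz.
|f − 456| = 5.5, so the fork was at either 450.5 Hz or 461.5 Hz.
Loading a fork with wax lowers its frequency; the adjustment lowers the fork's frequency.
The beat rate rose, so the adjustment moved the fork further from 456 Hz — it was already below the reference.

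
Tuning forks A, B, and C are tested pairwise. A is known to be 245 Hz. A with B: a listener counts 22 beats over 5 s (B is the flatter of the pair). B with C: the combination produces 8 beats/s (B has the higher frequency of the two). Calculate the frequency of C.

232.6 Hz

A–B: Beat frequency = 22/5 = 4.4 Hz.
B is below A, so f_B = 245 − 4.4 = 240.6 Hz.
C is below B, so f_C = 240.6 − 8 = 232.6 Hz.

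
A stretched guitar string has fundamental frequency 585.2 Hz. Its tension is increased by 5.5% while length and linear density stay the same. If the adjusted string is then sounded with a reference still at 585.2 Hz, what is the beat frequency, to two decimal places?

15.88 Hz

For a string, f ∝ √T, so the new frequency is 585.2·√1.055 = 601.0776 Hz.
f_beat = |601.0776 − 585.2| = 15.88 Hz.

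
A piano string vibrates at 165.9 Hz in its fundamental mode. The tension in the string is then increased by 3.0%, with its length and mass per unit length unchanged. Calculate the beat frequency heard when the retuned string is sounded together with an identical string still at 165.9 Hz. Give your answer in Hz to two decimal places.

2.47 Hz

For a string, f ∝ √T, so the new frequency is 165.9·√1.030 = 168.3701 Hz.
f_beat = |168.3701 − 165.9| = 2.47 Hz.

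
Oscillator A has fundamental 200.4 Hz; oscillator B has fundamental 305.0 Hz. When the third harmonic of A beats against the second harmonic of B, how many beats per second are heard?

Third harmonic of the first: 3·200.4 = 601.2 Hz.
Second harmonic of the second: 2·305.0 = 610.0 Hz.
f_beat = |601.2 − 610.0| = 8.8 Hz.

8.8 Hz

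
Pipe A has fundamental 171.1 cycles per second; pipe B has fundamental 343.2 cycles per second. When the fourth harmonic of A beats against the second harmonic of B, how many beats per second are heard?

Fourth harmonic of the first: 4·171.1 = 684.4 Hz.
Second harmonic of the second: 2·343.2 = 686.4 Hz.
f_beat = |684.4 − 686.4| = 2.0 Hz.

2.0 Hz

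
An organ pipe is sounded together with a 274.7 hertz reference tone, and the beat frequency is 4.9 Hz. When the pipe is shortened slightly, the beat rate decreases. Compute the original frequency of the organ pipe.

269.8 Hz

|f − 274.7| = 4.9, so the organ pipe was at either 269.8 Hz or 279.6 Hz.
A shorter pipe has a higher fundamental; the adjustment raises the organ pipe's frequency.
The beat rate fell, so the adjustment moved the organ pipe toward 274.7 Hz — it must have started below the reference.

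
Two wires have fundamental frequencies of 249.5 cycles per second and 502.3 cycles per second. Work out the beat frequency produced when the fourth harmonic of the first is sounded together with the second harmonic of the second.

6.6 Hz

Fourth harmonic of the first: 4·249.5 = 998.0 Hz.
Second harmonic of the second: 2·502.3 = 1004.6 Hz.
f_beat = |998.0 − 1004.6| = 6.6 Hz.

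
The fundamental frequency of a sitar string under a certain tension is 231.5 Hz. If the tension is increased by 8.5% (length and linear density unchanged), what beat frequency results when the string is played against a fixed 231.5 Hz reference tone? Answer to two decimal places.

9.64 Hz

For a string, f ∝ √T, so the new frequency is 231.5·√1.085 = 241.1381 Hz.
f_beat = |241.1381 − 231.5| = 9.64 Hz.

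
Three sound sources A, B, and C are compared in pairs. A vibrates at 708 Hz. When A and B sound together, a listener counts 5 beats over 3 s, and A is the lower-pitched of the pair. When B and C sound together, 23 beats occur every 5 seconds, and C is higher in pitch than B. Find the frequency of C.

A–B: Beat frequency = 5/3 = 1.6667 Hz.
B is above A, so f_B = 708 + 1.6667 = 709.6667 Hz.
B–C: Beat frequency = 23/5 = 4.6 Hz.
C is above B, so f_C = 709.6667 + 4.6 = 714.2667 Hz.

714.2667 Hz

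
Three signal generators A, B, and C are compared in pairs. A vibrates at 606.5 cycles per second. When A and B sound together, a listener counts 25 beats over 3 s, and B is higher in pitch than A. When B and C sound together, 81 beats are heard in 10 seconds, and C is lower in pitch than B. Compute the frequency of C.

A–B: Beat frequency = 25/3 = 8.3333 Hz.
B is above A, so f_B = 606.5 + 8.3333 = 614.8333 Hz.
B–C: Beat frequency = 81/10 = 8.1 Hz.
C is below B, so f_C = 614.8333 − 8.1 = 606.7333 Hz.

606.7333 Hz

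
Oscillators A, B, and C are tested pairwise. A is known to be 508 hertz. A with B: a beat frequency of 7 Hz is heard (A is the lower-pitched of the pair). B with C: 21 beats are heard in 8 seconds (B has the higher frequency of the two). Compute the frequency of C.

B is above A, so f_B = 508 + 7 = 515 Hz.
B–C: Beat frequency = 21/8 = 2.625 Hz.
C is below B, so f_C = 515 − 2.625 = 512.375 Hz.

512.375 Hz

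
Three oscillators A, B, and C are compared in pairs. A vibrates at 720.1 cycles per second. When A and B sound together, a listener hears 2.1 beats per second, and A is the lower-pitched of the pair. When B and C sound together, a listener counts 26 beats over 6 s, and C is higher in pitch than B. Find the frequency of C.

726.5333 Hz

B is above A, so f_B = 720.1 + 2.1 = 722.2 Hz.
B–C: Beat frequency = 26/6 = 4.3333 Hz.
C is above B, so f_C = 722.2 + 4.3333 = 726.5333 Hz.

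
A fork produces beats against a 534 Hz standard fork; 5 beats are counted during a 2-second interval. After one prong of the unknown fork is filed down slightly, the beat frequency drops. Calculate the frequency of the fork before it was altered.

531.5 Hz

Beat frequency = 5/2 = 2.5 Hz.
|f − 534| = 2.5, so the fork was at either 531.5 Hz or 536.5 Hz.
Filing a prong removes mass and raises the fork's frequency; the adjustment raises the fork's frequency.
The beat rate fell, so the adjustment moved the fork toward 534 Hz — it must have started below the reference.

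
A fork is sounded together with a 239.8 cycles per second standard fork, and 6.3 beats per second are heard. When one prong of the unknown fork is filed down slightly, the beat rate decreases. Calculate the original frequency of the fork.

233.5 Hz

|f − 239.8| = 6.3, so the fork was at either 233.5 Hz or 246.1 Hz.
Filing a prong removes mass and raises the fork's frequency; the adjustment raises the fork's frequency.
The beat rate fell, so the adjustment moved the fork toward 239.8 Hz — it must have started below the reference.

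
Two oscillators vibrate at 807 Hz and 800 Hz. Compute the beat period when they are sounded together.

f_beat = |807 − 800| = 7 Hz.
Beat period T = 1 / f_beat = 1 / 7 s.

0.143 s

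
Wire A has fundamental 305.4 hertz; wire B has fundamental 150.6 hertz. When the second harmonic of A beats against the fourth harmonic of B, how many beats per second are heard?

8.4 Hz

Second harmonic of the first: 2·305.4 = 610.8 Hz.
Fourth harmonic of the second: 4·150.6 = 602.4 Hz.
f_beat = |610.8 − 602.4| = 8.4 Hz.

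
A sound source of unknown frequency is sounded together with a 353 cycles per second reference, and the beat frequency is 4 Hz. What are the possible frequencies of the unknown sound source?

|f − 353| = 4, so f = 353 ± 4.

349 Hz or 357 Hz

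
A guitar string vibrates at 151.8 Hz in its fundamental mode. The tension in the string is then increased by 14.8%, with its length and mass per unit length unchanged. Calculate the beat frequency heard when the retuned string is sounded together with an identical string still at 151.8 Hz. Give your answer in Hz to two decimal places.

10.85 Hz

For a string, f ∝ √T, so the new frequency is 151.8·√1.148 = 162.6457 Hz.
f_beat = |162.6457 − 151.8| = 10.85 Hz.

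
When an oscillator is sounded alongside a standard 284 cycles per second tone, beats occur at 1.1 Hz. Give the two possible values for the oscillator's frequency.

|f − 284| = 1.1, so f = 284 ± 1.1.

282.9 Hz or 285.1 Hz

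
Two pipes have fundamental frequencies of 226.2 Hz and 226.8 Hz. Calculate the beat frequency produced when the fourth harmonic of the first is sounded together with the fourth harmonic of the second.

Fourth harmonic of the first: 4·226.2 = 904.8 Hz.
Fourth harmonic of the second: 4·226.8 = 907.2 Hz.
f_beat = |904.8 − 907.2| = 2.4 Hz.

2.4 Hz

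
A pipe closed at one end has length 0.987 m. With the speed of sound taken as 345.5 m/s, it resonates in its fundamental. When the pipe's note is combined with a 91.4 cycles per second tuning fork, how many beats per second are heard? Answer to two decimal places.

3.89 Hz

Closed pipe (odd harmonics): f_n = n·v/(4L) = 1·345.5/(4·0.987) = 87.5127 Hz.
f_beat = |87.5127 − 91.4| = 3.89 Hz.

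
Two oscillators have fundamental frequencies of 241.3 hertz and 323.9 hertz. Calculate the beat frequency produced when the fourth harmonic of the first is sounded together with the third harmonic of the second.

6.5 Hz

Fourth harmonic of the first: 4·241.3 = 965.2 Hz.
Third harmonic of the second: 3·323.9 = 971.7 Hz.
f_beat = |965.2 − 971.7| = 6.5 Hz.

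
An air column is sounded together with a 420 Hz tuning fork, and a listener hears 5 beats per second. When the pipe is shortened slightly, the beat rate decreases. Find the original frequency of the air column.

|f − 420| = 5, so the air column was at either 415 Hz or 425 Hz.
A shorter pipe has a higher fundamental; the adjustment raises the air column's frequency.
The beat rate fell, so the adjustment moved the air column toward 420 Hz — it must have started below the reference.

415 Hz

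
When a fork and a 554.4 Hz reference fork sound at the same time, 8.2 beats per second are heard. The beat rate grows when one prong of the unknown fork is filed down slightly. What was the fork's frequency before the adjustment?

|f − 554.4| = 8.2, so the fork was at either 546.2 Hz or 562.6 Hz.
Filing a prong removes mass and raises the fork's frequency; the adjustment raises the fork's frequency.
The beat rate rose, so the adjustment moved the fork further from 554.4 Hz — it was already above the reference.

562.6 Hz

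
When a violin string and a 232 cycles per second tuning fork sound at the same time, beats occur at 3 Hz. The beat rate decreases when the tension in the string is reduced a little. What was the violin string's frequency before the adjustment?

|f − 232| = 3, so the violin string was at either 229 Hz or 235 Hz.
Lower tension means lower frequency; the adjustment lowers the violin string's frequency.
The beat rate fell, so the adjustment moved the violin string toward 232 Hz — it must have started above the reference.

235 Hz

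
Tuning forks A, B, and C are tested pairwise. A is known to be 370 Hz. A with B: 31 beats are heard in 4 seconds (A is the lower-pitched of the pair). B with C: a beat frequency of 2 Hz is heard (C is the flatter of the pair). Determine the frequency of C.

A–B: Beat frequency = 31/4 = 7.75 Hz.
B is above A, so f_B = 370 + 7.75 = 377.75 Hz.
C is below B, so f_C = 377.75 − 2 = 375.75 Hz.

375.75 Hz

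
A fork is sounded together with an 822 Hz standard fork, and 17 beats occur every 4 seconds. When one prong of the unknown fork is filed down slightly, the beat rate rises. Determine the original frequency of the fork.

Beat frequency = 17/4 = 4.25 Hz.
|f − 822| = 4.25, so the fork was at either 817.75 Hz or 826.25 Hz.
Filing a prong removes mass and raises the fork's frequency; the adjustment raises the fork's frequency.
The beat rate rose, so the adjustment moved the fork further from 822 Hz — it was already above the reference.

826.25 Hz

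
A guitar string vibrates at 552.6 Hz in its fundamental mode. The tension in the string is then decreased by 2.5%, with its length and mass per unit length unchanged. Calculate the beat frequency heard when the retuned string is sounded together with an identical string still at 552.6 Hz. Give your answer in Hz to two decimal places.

For a string, f ∝ √T, so the new frequency is 552.6·√0.975 = 545.6488 Hz.
f_beat = |545.6488 − 552.6| = 6.95 Hz.

6.95 Hz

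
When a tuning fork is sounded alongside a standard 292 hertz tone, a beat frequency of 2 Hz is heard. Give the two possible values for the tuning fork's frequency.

|f − 292| = 2, so f = 292 ± 2.

290 Hz or 294 Hz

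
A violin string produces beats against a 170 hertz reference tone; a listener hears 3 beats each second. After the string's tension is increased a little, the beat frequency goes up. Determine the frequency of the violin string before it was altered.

173 Hz

|f − 170| = 3, so the violin string was at either 167 Hz or 173 Hz.
Higher tension means higher frequency; the adjustment raises the violin string's frequency.
The beat rate rose, so the adjustment moved the violin string further from 170 Hz — it was already above the reference.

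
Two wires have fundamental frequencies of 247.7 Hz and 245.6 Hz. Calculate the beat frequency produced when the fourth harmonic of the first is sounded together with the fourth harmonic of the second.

8.4 Hz

Fourth harmonic of the first: 4·247.7 = 990.8 Hz.
Fourth harmonic of the second: 4·245.6 = 982.4 Hz.
f_beat = |990.8 − 982.4| = 8.4 Hz.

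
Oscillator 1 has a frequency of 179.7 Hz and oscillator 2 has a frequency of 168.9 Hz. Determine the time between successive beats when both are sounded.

f_beat = |179.7 − 168.9| = 10.8 Hz.
Beat period T = 1 / f_beat = 1 / 10.8 s.

0.093 s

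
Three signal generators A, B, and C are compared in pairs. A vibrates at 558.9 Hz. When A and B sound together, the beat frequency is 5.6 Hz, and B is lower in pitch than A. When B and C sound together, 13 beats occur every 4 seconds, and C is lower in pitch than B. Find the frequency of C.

550.05 Hz

B is below A, so f_B = 558.9 − 5.6 = 553.3 Hz.
B–C: Beat frequency = 13/4 = 3.25 Hz.
C is below B, so f_C = 553.3 − 3.25 = 550.05 Hz.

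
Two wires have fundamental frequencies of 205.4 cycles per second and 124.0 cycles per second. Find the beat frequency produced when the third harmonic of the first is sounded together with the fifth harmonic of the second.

3.8 Hz

Third harmonic of the first: 3·205.4 = 616.2 Hz.
Fifth harmonic of the second: 5·124.0 = 620.0 Hz.
f_beat = |616.2 − 620.0| = 3.8 Hz.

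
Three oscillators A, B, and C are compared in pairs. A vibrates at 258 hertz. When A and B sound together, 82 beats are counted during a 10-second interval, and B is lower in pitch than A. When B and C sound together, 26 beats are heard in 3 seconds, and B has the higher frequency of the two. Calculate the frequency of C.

241.1333 Hz

A–B: Beat frequency = 82/10 = 8.2 Hz.
B is below A, so f_B = 258 − 8.2 = 249.8 Hz.
B–C: Beat frequency = 26/3 = 8.6667 Hz.
C is below B, so f_C = 249.8 − 8.6667 = 241.1333 Hz.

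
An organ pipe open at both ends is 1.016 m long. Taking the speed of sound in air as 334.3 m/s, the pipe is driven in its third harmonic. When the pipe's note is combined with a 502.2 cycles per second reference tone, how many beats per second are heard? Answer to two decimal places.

8.65 Hz

Open pipe: f_n = n·v/(2L) = 3·334.3/(2·1.016) = 493.5531 Hz.
f_beat = |493.5531 − 502.2| = 8.65 Hz.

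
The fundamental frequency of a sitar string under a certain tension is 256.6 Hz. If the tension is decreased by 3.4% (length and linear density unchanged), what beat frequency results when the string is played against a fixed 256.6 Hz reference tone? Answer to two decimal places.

4.40 Hz

For a string, f ∝ √T, so the new frequency is 256.6·√0.966 = 252.2001 Hz.
f_beat = |252.2001 − 256.6| = 4.40 Hz.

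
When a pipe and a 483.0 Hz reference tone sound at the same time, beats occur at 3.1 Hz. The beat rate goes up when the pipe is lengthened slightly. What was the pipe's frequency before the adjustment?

479.9 Hz

|f − 483.0| = 3.1, so the pipe was at either 479.9 Hz or 486.1 Hz.
A longer pipe has a lower fundamental; the adjustment lowers the pipe's frequency.
The beat rate rose, so the adjustment moved the pipe further from 483.0 Hz — it was already below the reference.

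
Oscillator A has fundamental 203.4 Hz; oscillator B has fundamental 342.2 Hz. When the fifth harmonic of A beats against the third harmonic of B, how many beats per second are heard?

Fifth harmonic of the first: 5·203.4 = 1017.0 Hz.
Third harmonic of the second: 3·342.2 = 1026.6 Hz.
f_beat = |1017.0 − 1026.6| = 9.6 Hz.

9.6 Hz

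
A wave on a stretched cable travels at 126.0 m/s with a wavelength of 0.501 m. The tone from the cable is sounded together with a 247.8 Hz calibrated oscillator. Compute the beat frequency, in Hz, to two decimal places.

3.70 Hz

Source frequency f = v/λ = 126.0/0.501 = 251.4970 Hz.
f_beat = |251.4970 − 247.8| = 3.70 Hz.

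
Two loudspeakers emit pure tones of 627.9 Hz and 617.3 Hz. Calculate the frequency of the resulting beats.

10.6 Hz

The beat frequency equals the magnitude of the frequency difference.
|627.9 − 617.3| = 10.6 Hz.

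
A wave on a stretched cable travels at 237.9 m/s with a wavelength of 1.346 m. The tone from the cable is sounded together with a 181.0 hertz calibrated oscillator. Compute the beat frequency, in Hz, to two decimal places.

Source frequency f = v/λ = 237.9/1.346 = 176.7459 Hz.
f_beat = |176.7459 − 181.0| = 4.25 Hz.

4.25 Hz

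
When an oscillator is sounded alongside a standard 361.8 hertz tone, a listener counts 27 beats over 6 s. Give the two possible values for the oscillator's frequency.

357.3 Hz or 366.3 Hz

Beat frequency = 27/6 = 4.5 Hz.
|f − 361.8| = 4.5, so f = 361.8 ± 4.5.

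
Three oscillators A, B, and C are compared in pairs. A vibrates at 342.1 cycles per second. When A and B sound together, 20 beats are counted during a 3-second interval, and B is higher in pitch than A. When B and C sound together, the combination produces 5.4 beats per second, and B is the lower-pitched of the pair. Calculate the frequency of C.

354.1667 Hz

A–B: Beat frequency = 20/3 = 6.6667 Hz.
B is above A, so f_B = 342.1 + 6.6667 = 348.7667 Hz.
C is above B, so f_C = 348.7667 + 5.4 = 354.1667 Hz.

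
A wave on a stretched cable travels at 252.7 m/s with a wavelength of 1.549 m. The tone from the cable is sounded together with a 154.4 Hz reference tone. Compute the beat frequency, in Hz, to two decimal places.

8.74 Hz

Source frequency f = v/λ = 252.7/1.549 = 163.1375 Hz.
f_beat = |163.1375 − 154.4| = 8.74 Hz.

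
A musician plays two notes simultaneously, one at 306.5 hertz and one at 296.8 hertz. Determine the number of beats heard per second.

The beat frequency equals the magnitude of the frequency difference.
|306.5 − 296.8| = 9.7 Hz.

9.7 Hz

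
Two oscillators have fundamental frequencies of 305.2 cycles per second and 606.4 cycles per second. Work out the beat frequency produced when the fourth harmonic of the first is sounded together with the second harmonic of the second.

8.0 Hz

Fourth harmonic of the first: 4·305.2 = 1220.8 Hz.
Second harmonic of the second: 2·606.4 = 1212.8 Hz.
f_beat = |1220.8 − 1212.8| = 8.0 Hz.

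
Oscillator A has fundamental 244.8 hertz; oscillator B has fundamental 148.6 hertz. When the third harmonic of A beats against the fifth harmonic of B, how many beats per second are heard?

8.6 Hz

Third harmonic of the first: 3·244.8 = 734.4 Hz.
Fifth harmonic of the second: 5·148.6 = 743.0 Hz.
f_beat = |734.4 − 743.0| = 8.6 Hz.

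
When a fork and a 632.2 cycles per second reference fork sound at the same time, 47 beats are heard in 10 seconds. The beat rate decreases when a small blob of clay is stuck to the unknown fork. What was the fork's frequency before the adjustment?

Beat frequency = 47/10 = 4.7 Hz.
|f − 632.2| = 4.7, so the fork was at either 627.5 Hz or 636.9 Hz.
Adding mass to a fork lowers its frequency; the adjustment lowers the fork's frequency.
The beat rate fell, so the adjustment moved the fork toward 632.2 Hz — it must have started above the reference.

636.9 Hz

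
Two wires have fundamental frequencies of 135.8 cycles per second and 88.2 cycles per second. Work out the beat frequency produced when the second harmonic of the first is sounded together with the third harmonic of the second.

Second harmonic of the first: 2·135.8 = 271.6 Hz.
Third harmonic of the second: 3·88.2 = 264.6 Hz.
f_beat = |271.6 − 264.6| = 7.0 Hz.

7.0 Hz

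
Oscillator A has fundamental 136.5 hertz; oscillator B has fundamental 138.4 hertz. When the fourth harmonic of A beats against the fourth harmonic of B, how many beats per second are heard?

7.6 Hz

Fourth harmonic of the first: 4·136.5 = 546.0 Hz.
Fourth harmonic of the second: 4·138.4 = 553.6 Hz.
f_beat = |546.0 − 553.6| = 7.6 Hz.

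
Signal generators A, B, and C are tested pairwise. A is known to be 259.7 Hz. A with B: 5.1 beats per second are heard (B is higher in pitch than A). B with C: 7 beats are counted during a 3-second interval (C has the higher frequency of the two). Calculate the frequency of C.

267.1333 Hz

B is above A, so f_B = 259.7 + 5.1 = 264.8 Hz.
B–C: Beat frequency = 7/3 = 2.3333 Hz.
C is above B, so f_C = 264.8 + 2.3333 = 267.1333 Hz.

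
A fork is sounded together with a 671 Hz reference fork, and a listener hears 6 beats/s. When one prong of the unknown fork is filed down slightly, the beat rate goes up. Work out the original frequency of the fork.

|f − 671| = 6, so the fork was at either 665 Hz or 677 Hz.
Filing a prong removes mass and raises the fork's frequency; the adjustment raises the fork's frequency.
The beat rate rose, so the adjustment moved the fork further from 671 Hz — it was already above the reference.

677 Hz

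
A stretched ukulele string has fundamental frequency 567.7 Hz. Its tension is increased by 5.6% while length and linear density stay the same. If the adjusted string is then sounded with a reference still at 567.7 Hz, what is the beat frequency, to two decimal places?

For a string, f ∝ √T, so the new frequency is 567.7·√1.056 = 583.3791 Hz.
f_beat = |583.3791 − 567.7| = 15.68 Hz.

15.68 Hz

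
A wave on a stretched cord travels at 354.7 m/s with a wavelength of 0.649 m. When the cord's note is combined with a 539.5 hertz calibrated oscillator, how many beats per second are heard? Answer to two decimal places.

Source frequency f = v/λ = 354.7/0.649 = 546.5331 Hz.
f_beat = |546.5331 − 539.5| = 7.03 Hz.

7.03 Hz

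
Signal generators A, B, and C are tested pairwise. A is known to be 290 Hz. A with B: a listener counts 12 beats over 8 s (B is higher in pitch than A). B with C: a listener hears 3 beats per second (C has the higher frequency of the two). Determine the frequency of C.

A–B: Beat frequency = 12/8 = 1.5 Hz.
B is above A, so f_B = 290 + 1.5 = 291.5 Hz.
C is above B, so f_C = 291.5 + 3 = 294.5 Hz.

294.5 Hz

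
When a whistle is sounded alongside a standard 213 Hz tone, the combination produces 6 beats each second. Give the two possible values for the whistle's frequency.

207 Hz or 219 Hz

|f − 213| = 6, so f = 213 ± 6.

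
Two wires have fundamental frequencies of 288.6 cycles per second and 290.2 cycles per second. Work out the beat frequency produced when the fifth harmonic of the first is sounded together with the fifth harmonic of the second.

8.0 Hz

Fifth harmonic of the first: 5·288.6 = 1443.0 Hz.
Fifth harmonic of the second: 5·290.2 = 1451.0 Hz.
f_beat = |1443.0 − 1451.0| = 8.0 Hz.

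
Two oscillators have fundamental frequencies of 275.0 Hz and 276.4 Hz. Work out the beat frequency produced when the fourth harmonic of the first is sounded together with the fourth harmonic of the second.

Fourth harmonic of the first: 4·275.0 = 1100.0 Hz.
Fourth harmonic of the second: 4·276.4 = 1105.6 Hz.
f_beat = |1100.0 − 1105.6| = 5.6 Hz.

5.6 Hz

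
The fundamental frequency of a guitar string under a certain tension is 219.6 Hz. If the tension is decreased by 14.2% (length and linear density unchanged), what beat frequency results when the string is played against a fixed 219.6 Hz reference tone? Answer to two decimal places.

For a string, f ∝ √T, so the new frequency is 219.6·√0.858 = 203.4117 Hz.
f_beat = |203.4117 − 219.6| = 16.19 Hz.

16.19 Hz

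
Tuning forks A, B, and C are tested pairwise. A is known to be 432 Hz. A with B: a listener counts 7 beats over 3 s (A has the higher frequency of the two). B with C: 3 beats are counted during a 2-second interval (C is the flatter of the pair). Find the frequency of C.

428.1667 Hz

A–B: Beat frequency = 7/3 = 2.3333 Hz.
B is below A, so f_B = 432 − 2.3333 = 429.6667 Hz.
B–C: Beat frequency = 3/2 = 1.5 Hz.
C is below B, so f_C = 429.6667 − 1.5 = 428.1667 Hz.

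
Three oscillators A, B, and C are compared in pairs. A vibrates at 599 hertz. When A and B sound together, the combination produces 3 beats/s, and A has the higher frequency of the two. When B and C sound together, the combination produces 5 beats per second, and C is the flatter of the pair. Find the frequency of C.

591 Hz

B is below A, so f_B = 599 − 3 = 596 Hz.
C is below B, so f_C = 596 − 5 = 591 Hz.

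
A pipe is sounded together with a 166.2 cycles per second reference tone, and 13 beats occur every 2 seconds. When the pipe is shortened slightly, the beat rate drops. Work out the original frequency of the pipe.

Beat frequency = 13/2 = 6.5 Hz.
|f − 166.2| = 6.5, so the pipe was at either 159.7 Hz or 172.7 Hz.
A shorter pipe has a higher fundamental; the adjustment raises the pipe's frequency.
The beat rate fell, so the adjustment moved the pipe toward 166.2 Hz — it must have started below the reference.

159.7 Hz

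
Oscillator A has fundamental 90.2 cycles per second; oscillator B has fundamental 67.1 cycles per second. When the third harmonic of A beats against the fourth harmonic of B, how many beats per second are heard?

2.2 Hz

Third harmonic of the first: 3·90.2 = 270.6 Hz.
Fourth harmonic of the second: 4·67.1 = 268.4 Hz.
f_beat = |270.6 − 268.4| = 2.2 Hz.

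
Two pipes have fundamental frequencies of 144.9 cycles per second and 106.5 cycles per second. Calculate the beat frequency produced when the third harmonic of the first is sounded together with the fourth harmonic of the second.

Third harmonic of the first: 3·144.9 = 434.7 Hz.
Fourth harmonic of the second: 4·106.5 = 426.0 Hz.
f_beat = |434.7 − 426.0| = 8.7 Hz.

8.7 Hz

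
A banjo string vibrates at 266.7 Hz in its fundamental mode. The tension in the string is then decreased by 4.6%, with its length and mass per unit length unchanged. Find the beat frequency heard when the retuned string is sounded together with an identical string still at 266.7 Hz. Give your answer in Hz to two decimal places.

6.21 Hz

For a string, f ∝ √T, so the new frequency is 266.7·√0.954 = 260.4937 Hz.
f_beat = |260.4937 − 266.7| = 6.21 Hz.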